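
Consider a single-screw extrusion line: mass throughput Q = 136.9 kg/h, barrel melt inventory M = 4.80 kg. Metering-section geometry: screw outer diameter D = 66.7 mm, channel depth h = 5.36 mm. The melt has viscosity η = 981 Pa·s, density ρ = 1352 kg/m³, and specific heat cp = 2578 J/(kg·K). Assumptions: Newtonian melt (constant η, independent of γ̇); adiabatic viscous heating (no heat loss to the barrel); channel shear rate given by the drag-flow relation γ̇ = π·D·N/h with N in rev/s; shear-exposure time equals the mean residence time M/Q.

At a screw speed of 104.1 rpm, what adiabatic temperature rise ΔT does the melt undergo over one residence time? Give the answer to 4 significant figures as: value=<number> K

value=163.4 K

Convert throughput: Q = 136.9 kg/h = 136.9/3600 = 0.0380278 kg/s
Mean residence time: t_res = M/Q_s = 4.80 kg / 0.0380278 kg/s = 126.224 s
Convert to SI: D = 0.0667 m, h = 0.00536 m, N = 104.1/60 = 1.735 rev/s
Shear rate: γ̇ = πDN/h = π·0.0667·1.735/0.00536 = 67.8282 s⁻¹
ΔT = η·γ̇²·t_res / (ρ·cp) = 981 · (67.8282)² · 126.224 / (1352 · 2578) = 163.445 K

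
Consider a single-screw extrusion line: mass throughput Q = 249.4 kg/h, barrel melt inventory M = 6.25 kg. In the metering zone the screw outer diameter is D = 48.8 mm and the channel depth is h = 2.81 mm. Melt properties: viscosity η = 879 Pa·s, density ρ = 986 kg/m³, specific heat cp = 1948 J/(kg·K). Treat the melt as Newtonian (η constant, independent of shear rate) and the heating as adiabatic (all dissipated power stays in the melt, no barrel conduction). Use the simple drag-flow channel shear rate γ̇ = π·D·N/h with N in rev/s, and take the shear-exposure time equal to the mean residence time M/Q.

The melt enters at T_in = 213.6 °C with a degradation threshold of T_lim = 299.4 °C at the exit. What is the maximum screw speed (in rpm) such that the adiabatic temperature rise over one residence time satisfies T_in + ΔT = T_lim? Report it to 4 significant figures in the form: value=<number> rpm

Convert throughput: Q = 249.4 kg/h = 249.4/3600 = 0.0692778 kg/s
t_res = M / Q_s = 6.25 ÷ 0.0692778 = 90.2165 s
Geometry in SI: D = 48.8 mm → 0.0488 m, h = 2.81 mm → 0.00281 m
Allowable rise: ΔT_a = T_lim − T_in = 299.4 − 213.6 = 85.8 K
γ̇_max² = ΔT_a·ρ·cp/(η·t_res) = 85.8·986·1948/(879·90.2165) = 2078.16 s⁻²
Take the square root: γ̇_max = √(2078.16) = 45.5868 s⁻¹
N_max = γ̇_max h / (πD) = 45.5868·0.00281/(π·0.0488) = 0.835556 rev/s → ×60 = 50.1334 rpm

value=50.13 rpm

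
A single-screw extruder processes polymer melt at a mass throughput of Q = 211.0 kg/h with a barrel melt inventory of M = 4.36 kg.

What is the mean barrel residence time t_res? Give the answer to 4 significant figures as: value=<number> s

Convert throughput: Q = 211.0 kg/h = 211.0/3600 = 0.0586111 kg/s
t_res = M / Q_s = 4.36 / 0.0586111 = 74.3886 s

value=74.39 s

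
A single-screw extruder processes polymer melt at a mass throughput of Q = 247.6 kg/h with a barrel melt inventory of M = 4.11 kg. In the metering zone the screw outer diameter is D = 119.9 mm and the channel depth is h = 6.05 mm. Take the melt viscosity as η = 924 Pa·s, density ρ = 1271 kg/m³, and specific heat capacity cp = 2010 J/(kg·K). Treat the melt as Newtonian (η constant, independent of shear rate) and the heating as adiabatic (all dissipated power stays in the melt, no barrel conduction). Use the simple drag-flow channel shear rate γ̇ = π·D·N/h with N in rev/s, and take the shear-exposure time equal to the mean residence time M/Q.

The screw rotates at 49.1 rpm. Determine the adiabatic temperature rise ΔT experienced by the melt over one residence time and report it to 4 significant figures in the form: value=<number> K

Throughput in SI: Q_s = 247.6 kg/h ÷ 3600 s/h = 0.0687778 kg/s
t_res = M / Q_s = 4.11 ÷ 0.0687778 = 59.7577 s
D = 119.9 mm = 0.1199 m;  h = 6.05 mm = 0.00605 m;  N = 49.1 rpm / 60 = 0.818333 rev/s
γ̇ = π·D·N / h = π · 0.1199 · 0.818333 / 0.00605 = 50.95 s⁻¹
Adiabatic rise: ΔT = η γ̇² t_res / (ρ cp) = 924·(50.95)²·59.7577 / (1271·2010) = 56.1063 K

value=56.11 K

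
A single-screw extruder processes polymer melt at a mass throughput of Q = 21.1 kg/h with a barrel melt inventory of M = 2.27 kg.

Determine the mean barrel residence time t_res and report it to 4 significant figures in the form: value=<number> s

Q_s = Q / 3600 = 21.1 / 3600 = 0.00586111 kg/s
t_res = M / Q_s = 2.27 / 0.00586111 = 387.299 s

value=387.3 s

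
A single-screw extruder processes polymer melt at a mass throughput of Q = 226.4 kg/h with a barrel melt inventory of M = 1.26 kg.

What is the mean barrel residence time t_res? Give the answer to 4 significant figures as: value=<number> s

value=20.04 s

Convert throughput: Q = 226.4 kg/h = 226.4/3600 = 0.0628889 kg/s
t_res = M / Q_s = 1.26 ÷ 0.0628889 = 20.0353 s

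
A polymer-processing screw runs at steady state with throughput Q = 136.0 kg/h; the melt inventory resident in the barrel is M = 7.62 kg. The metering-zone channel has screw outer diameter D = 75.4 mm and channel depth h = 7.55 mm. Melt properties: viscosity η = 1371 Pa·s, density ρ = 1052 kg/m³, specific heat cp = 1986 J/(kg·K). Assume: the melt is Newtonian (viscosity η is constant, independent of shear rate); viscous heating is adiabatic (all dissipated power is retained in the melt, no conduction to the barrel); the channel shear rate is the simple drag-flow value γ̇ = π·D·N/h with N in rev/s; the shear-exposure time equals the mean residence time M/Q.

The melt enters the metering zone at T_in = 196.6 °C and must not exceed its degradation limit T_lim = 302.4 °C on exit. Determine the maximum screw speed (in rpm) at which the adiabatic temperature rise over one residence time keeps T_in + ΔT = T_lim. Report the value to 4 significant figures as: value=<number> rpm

value=54.07 rpm

Q_s = Q / 3600 = 136.0 / 3600 = 0.0377778 kg/s
t_res = M / Q_s = 7.62 / 0.0377778 = 201.706 s
Geometry in SI: D = 75.4 mm → 0.0754 m, h = 7.55 mm → 0.00755 m
ΔT_a = T_lim − T_in = 302.4 − 196.6 = 105.8 K
γ̇_max² = ΔT_a·ρ·cp / (η·t_res) = [105.8 × 1052 × 1986] / [1371 × 201.706] = 799.327 s⁻²
γ̇_max = √799.327 = 28.2724 s⁻¹
N_max = γ̇_max·h / (π·D) = 28.2724 · 0.00755 / (π · 0.0754) = 0.901131 rev/s = 54.0679 rpm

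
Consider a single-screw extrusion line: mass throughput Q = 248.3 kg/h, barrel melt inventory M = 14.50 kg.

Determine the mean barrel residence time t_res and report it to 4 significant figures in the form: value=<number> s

Throughput in SI: Q_s = 248.3 kg/h ÷ 3600 s/h = 0.0689722 kg/s
Mean residence time: t_res = M/Q_s = 14.50 kg / 0.0689722 kg/s = 210.23 s

value=210.2 s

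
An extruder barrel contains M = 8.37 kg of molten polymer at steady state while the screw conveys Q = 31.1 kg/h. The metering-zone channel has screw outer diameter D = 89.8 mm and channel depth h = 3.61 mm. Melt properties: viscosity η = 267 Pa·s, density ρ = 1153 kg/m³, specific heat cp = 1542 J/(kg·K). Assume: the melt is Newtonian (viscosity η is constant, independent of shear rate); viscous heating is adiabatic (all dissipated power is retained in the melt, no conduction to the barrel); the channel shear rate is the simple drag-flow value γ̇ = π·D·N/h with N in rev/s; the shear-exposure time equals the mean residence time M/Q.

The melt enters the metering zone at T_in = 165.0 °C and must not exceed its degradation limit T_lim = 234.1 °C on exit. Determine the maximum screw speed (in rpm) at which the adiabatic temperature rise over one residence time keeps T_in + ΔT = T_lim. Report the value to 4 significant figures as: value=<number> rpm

Convert throughput: Q = 31.1 kg/h = 31.1/3600 = 0.00863889 kg/s
t_res = M / Q_s = 8.37 / 0.00863889 = 968.875 s
Geometry in SI: D = 89.8 mm → 0.0898 m, h = 3.61 mm → 0.00361 m
Allowable rise: ΔT_a = T_lim − T_in = 234.1 − 165.0 = 69.1 K
γ̇_max² = ΔT_a·ρ·cp/(η·t_res) = 69.1·1153·1542/(267·968.875) = 474.912 s⁻²
γ̇_max = √474.912 = 21.7925 s⁻¹
N_max = γ̇_max h / (πD) = 21.7925·0.00361/(π·0.0898) = 0.278861 rev/s → ×60 = 16.7316 rpm

value=16.73 rpm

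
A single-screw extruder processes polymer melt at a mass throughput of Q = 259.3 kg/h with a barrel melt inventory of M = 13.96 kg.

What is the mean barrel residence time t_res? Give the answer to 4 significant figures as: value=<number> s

value=193.8 s

Convert throughput: Q = 259.3 kg/h = 259.3/3600 = 0.0720278 kg/s
t_res = M / Q_s = 13.96 ÷ 0.0720278 = 193.814 s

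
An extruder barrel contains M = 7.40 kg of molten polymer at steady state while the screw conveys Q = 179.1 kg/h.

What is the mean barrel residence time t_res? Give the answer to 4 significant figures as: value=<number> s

value=148.7 s

Throughput in SI: Q_s = 179.1 kg/h ÷ 3600 s/h = 0.04975 kg/s
t_res = M / Q_s = 7.40 / 0.04975 = 148.744 s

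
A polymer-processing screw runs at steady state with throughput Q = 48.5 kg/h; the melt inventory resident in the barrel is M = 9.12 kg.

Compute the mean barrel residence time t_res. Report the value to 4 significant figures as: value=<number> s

Throughput in SI: Q_s = 48.5 kg/h ÷ 3600 s/h = 0.0134722 kg/s
t_res = M / Q_s = 9.12 ÷ 0.0134722 = 676.948 s

value=676.9 s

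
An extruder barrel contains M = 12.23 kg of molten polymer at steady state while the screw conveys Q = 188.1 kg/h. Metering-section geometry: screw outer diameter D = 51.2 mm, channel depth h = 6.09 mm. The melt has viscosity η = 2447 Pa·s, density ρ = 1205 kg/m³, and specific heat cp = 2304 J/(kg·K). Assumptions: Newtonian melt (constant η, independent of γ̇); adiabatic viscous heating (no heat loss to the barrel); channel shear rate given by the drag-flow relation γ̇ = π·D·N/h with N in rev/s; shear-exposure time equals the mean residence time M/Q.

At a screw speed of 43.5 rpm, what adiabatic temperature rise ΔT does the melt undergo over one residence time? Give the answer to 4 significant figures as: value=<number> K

value=75.65 K

Throughput in SI: Q_s = 188.1 kg/h ÷ 3600 s/h = 0.05225 kg/s
t_res = M / Q_s = 12.23 / 0.05225 = 234.067 s
D = 51.2 mm = 0.0512 m;  h = 6.09 mm = 0.00609 m;  N = 43.5 rpm / 60 = 0.725 rev/s
Shear rate: γ̇ = πDN/h = π·0.0512·0.725/0.00609 = 19.1488 s⁻¹
Adiabatic rise: ΔT = η γ̇² t_res / (ρ cp) = 2447·(19.1488)²·234.067 / (1205·2304) = 75.646 K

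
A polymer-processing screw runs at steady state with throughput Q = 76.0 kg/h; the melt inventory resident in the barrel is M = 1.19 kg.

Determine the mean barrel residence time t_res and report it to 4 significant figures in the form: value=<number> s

Throughput in SI: Q_s = 76.0 kg/h ÷ 3600 s/h = 0.0211111 kg/s
t_res = M / Q_s = 1.19 ÷ 0.0211111 = 56.3684 s

value=56.37 s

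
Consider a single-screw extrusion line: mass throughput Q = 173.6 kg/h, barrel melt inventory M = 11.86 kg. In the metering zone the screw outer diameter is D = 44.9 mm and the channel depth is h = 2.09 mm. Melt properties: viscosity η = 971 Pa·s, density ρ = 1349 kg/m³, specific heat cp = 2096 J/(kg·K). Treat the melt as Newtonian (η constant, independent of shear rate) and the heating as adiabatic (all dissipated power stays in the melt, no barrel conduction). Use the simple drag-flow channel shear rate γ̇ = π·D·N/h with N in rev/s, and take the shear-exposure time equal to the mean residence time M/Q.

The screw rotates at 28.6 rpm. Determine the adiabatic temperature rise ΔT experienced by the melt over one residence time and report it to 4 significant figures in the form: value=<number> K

Throughput in SI: Q_s = 173.6 kg/h ÷ 3600 s/h = 0.0482222 kg/s
t_res = M / Q_s = 11.86 ÷ 0.0482222 = 245.945 s
Convert to SI: D = 0.0449 m, h = 0.00209 m, N = 28.6/60 = 0.476667 rev/s
Shear rate: γ̇ = πDN/h = π·0.0449·0.476667/0.00209 = 32.171 s⁻¹
ΔT = η·γ̇²·t_res/(ρ·cp) = [971 × 32.171² × 245.945] / [1349 × 2096] = 87.4144 K

value=87.41 K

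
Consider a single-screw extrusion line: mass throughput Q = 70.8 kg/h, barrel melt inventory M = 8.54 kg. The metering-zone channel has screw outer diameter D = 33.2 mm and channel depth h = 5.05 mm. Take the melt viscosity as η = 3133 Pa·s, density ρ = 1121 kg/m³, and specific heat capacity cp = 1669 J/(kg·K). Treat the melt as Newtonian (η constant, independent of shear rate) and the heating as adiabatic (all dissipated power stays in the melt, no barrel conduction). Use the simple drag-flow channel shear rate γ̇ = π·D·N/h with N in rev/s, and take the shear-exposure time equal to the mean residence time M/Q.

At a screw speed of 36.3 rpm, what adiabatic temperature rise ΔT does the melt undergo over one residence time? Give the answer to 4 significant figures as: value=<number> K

value=113.5 K

Throughput in SI: Q_s = 70.8 kg/h ÷ 3600 s/h = 0.0196667 kg/s
t_res = M / Q_s = 8.54 / 0.0196667 = 434.237 s
D = 33.2 mm = 0.0332 m;  h = 5.05 mm = 0.00505 m;  N = 36.3 rpm / 60 = 0.605 rev/s
γ̇ = π·D·N / h = π · 0.0332 · 0.605 / 0.00505 = 12.4955 s⁻¹
Adiabatic rise: ΔT = η γ̇² t_res / (ρ cp) = 3133·(12.4955)²·434.237 / (1121·1669) = 113.535 K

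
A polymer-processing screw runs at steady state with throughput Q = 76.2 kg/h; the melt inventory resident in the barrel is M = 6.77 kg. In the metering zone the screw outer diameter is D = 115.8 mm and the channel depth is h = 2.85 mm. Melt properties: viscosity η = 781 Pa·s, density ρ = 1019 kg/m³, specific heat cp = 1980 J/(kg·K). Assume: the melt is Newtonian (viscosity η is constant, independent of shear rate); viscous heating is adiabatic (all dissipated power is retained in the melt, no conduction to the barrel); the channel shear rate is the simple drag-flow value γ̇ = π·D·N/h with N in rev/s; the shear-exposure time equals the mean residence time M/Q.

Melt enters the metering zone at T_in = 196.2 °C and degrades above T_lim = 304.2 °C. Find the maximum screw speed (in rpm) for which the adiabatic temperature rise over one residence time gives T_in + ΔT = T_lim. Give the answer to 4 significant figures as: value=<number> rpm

value=13.88 rpm

Throughput in SI: Q_s = 76.2 kg/h ÷ 3600 s/h = 0.0211667 kg/s
t_res = M / Q_s = 6.77 / 0.0211667 = 319.843 s
D = 115.8 mm = 0.1158 m;  h = 2.85 mm = 0.00285 m
ΔT_a = T_lim − T_in = 304.2 − 196.2 = 108 K
γ̇_max² = ΔT_a·ρ·cp/(η·t_res) = 108·1019·1980/(781·319.843) = 872.32 s⁻²
Take the square root: γ̇_max = √(872.32) = 29.5351 s⁻¹
N_max = γ̇_max h / (πD) = 29.5351·0.00285/(π·0.1158) = 0.231379 rev/s → ×60 = 13.8828 rpm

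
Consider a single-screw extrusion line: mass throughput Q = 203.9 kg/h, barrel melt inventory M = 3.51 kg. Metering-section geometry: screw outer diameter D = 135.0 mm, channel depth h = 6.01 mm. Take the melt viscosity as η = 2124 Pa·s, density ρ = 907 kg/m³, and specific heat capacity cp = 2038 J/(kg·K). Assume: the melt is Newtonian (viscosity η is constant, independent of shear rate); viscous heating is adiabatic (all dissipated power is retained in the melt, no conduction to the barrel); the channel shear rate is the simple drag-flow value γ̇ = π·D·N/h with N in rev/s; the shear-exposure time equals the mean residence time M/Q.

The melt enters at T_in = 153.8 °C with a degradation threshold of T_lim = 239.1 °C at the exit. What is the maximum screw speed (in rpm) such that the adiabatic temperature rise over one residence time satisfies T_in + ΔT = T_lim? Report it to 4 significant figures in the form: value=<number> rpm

Throughput in SI: Q_s = 203.9 kg/h ÷ 3600 s/h = 0.0566389 kg/s
t_res = M / Q_s = 3.51 / 0.0566389 = 61.9716 s
Geometry in SI: D = 135.0 mm → 0.135 m, h = 6.01 mm → 0.00601 m
ΔT_a = T_lim − T_in = 239.1 °C − 153.8 °C = 85.3 K
Invert ΔT = ηγ̇²t_res/(ρcp) for γ̇: γ̇_max² = ΔT_a ρ cp / (η t_res) = 85.3·907·2038 / (2124·61.9716) = 1197.88 s⁻²
γ̇_max = √1197.88 = 34.6104 s⁻¹
N_max = γ̇_max h / (πD) = 34.6104·0.00601/(π·0.135) = 0.490453 rev/s → ×60 = 29.4272 rpm

value=29.43 rpm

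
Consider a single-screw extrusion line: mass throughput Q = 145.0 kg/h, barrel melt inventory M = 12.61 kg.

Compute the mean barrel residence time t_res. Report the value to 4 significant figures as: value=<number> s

value=313.1 s

Throughput in SI: Q_s = 145.0 kg/h ÷ 3600 s/h = 0.0402778 kg/s
Mean residence time: t_res = M/Q_s = 12.61 kg / 0.0402778 kg/s = 313.076 s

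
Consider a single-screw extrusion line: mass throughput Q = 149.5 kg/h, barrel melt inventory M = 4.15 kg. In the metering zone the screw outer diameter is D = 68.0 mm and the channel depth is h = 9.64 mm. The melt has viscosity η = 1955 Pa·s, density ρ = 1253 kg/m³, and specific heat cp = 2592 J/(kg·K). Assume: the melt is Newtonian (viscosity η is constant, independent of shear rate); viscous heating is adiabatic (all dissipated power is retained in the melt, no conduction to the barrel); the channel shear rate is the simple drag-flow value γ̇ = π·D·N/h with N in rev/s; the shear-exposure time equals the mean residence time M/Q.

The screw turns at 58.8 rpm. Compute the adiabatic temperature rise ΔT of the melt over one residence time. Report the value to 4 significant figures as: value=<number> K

value=28.37 K

Throughput in SI: Q_s = 149.5 kg/h ÷ 3600 s/h = 0.0415278 kg/s
t_res = M / Q_s = 4.15 ÷ 0.0415278 = 99.9331 s
Convert to SI: D = 0.068 m, h = 0.00964 m, N = 58.8/60 = 0.98 rev/s
γ̇ = π D N / h = (π)(0.068)(0.98) / 0.00964 = 21.7174 s⁻¹
ΔT = η·γ̇²·t_res / (ρ·cp) = 1955 · (21.7174)² · 99.9331 / (1253 · 2592) = 28.3717 K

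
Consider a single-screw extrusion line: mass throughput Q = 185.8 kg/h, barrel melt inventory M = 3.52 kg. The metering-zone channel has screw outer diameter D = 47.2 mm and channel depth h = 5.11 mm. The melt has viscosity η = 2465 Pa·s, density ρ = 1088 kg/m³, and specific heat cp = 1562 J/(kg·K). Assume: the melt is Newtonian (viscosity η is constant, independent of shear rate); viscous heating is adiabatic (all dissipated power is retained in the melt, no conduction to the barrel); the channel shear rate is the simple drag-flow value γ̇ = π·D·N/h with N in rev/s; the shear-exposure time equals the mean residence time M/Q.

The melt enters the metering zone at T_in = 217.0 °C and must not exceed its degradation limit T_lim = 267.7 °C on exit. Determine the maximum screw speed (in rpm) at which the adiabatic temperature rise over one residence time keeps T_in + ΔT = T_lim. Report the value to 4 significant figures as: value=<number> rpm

value=46.81 rpm

Q_s = Q / 3600 = 185.8 / 3600 = 0.0516111 kg/s
t_res = M / Q_s = 3.52 ÷ 0.0516111 = 68.2024 s
D = 47.2 mm = 0.0472 m;  h = 5.11 mm = 0.00511 m
ΔT_a = T_lim − T_in = 267.7 − 217.0 = 50.7 K
Invert ΔT = ηγ̇²t_res/(ρcp) for γ̇: γ̇_max² = ΔT_a ρ cp / (η t_res) = 50.7·1088·1562 / (2465·68.2024) = 512.509 s⁻²
γ̇_max = √512.509 = 22.6387 s⁻¹
Solve γ̇ = πDN/h for N: N_max = γ̇_max·h/(π·D) = 22.6387 × 0.00511 / (π × 0.0472) = 0.780153 rev/s = 46.8092 rpm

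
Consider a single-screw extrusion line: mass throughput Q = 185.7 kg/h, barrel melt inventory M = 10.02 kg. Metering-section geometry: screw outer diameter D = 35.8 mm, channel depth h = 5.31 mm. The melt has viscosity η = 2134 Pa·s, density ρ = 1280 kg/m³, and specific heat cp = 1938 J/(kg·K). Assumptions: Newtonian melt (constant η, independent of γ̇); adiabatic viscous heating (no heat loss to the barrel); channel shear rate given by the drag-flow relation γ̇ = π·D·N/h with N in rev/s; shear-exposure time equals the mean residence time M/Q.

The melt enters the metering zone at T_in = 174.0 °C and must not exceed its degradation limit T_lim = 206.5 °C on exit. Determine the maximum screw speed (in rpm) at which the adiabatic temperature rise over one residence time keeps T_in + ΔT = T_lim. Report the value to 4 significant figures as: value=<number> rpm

value=39.51 rpm

Convert throughput: Q = 185.7 kg/h = 185.7/3600 = 0.0515833 kg/s
t_res = M / Q_s = 10.02 / 0.0515833 = 194.249 s
Convert to metres: D = 0.0358 m, h = 0.00531 m
ΔT_a = T_lim − T_in = 206.5 °C − 174.0 °C = 32.5 K
Invert ΔT = ηγ̇²t_res/(ρcp) for γ̇: γ̇_max² = ΔT_a ρ cp / (η t_res) = 32.5·1280·1938 / (2134·194.249) = 194.489 s⁻²
γ̇_max = √194.489 = 13.9459 s⁻¹
Solve γ̇ = πDN/h for N: N_max = γ̇_max·h/(π·D) = 13.9459 × 0.00531 / (π × 0.0358) = 0.658429 rev/s = 39.5057 rpm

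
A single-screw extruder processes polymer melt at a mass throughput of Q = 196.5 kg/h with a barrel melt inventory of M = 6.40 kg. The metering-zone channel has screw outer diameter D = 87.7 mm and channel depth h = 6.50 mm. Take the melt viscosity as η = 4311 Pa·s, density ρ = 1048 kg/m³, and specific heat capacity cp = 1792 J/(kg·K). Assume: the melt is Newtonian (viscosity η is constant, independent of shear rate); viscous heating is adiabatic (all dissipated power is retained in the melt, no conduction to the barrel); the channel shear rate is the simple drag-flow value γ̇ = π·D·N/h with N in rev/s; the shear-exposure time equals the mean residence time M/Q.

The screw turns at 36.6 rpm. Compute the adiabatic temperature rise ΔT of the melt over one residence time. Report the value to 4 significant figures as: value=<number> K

Convert throughput: Q = 196.5 kg/h = 196.5/3600 = 0.0545833 kg/s
t_res = M / Q_s = 6.40 / 0.0545833 = 117.252 s
D = 87.7 mm = 0.0877 m;  h = 6.50 mm = 0.0065 m;  N = 36.6 rpm / 60 = 0.61 rev/s
Shear rate: γ̇ = πDN/h = π·0.0877·0.61/0.0065 = 25.8563 s⁻¹
ΔT = η·γ̇²·t_res / (ρ·cp) = 4311 · (25.8563)² · 117.252 / (1048 · 1792) = 179.941 K

value=179.9 K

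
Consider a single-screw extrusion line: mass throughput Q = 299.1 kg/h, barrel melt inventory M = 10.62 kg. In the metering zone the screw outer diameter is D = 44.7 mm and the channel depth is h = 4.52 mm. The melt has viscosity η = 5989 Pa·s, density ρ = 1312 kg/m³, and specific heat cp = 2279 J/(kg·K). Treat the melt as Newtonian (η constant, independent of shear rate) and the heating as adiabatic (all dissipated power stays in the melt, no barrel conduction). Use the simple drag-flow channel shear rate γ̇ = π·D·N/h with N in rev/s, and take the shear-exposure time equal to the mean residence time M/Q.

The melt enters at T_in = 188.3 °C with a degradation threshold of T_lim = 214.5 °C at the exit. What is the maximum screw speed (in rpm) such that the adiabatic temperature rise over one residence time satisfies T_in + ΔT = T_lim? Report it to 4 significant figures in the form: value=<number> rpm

value=19.54 rpm

Q_s = Q / 3600 = 299.1 / 3600 = 0.0830833 kg/s
Mean residence time: t_res = M/Q_s = 10.62 kg / 0.0830833 kg/s = 127.823 s
D = 44.7 mm = 0.0447 m;  h = 4.52 mm = 0.00452 m
ΔT_a = T_lim − T_in = 214.5 − 188.3 = 26.2 K
γ̇_max² = ΔT_a·ρ·cp / (η·t_res) = [26.2 × 1312 × 2279] / [5989 × 127.823] = 102.333 s⁻²
γ̇_max = sqrt(102.333) = 10.116 s⁻¹
Solve γ̇ = πDN/h for N: N_max = γ̇_max·h/(π·D) = 10.116 × 0.00452 / (π × 0.0447) = 0.325603 rev/s = 19.5362 rpm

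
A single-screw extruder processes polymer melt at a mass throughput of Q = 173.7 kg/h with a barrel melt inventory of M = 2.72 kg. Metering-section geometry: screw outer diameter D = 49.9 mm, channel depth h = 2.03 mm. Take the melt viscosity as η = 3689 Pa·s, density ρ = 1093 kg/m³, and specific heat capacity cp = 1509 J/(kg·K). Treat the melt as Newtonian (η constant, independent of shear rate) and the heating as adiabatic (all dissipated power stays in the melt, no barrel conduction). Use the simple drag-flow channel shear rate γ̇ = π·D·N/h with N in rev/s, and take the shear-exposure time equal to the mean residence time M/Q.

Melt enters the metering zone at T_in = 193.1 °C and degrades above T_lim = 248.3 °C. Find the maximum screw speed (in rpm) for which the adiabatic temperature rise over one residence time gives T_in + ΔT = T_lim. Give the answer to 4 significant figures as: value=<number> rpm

value=16.26 rpm

Convert throughput: Q = 173.7 kg/h = 173.7/3600 = 0.04825 kg/s
t_res = M / Q_s = 2.72 ÷ 0.04825 = 56.3731 s
Convert to metres: D = 0.0499 m, h = 0.00203 m
ΔT_a = T_lim − T_in = 248.3 − 193.1 = 55.2 K
Invert ΔT = ηγ̇²t_res/(ρcp) for γ̇: γ̇_max² = ΔT_a ρ cp / (η t_res) = 55.2·1093·1509 / (3689·56.3731) = 437.792 s⁻²
γ̇_max = √437.792 = 20.9235 s⁻¹
N_max = γ̇_max h / (πD) = 20.9235·0.00203/(π·0.0499) = 0.270944 rev/s → ×60 = 16.2566 rpm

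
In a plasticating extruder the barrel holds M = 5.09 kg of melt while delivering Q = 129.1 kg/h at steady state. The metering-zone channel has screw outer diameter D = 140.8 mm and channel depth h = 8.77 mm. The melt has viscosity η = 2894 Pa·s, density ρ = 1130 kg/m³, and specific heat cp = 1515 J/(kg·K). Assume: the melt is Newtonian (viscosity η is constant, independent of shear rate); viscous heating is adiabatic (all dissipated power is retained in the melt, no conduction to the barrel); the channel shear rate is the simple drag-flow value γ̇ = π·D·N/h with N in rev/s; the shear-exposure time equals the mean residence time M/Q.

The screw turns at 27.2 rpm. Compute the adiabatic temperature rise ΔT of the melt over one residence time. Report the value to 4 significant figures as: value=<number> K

value=125.4 K

Throughput in SI: Q_s = 129.1 kg/h ÷ 3600 s/h = 0.0358611 kg/s
t_res = M / Q_s = 5.09 ÷ 0.0358611 = 141.936 s
D = 140.8 mm = 0.1408 m;  h = 8.77 mm = 0.00877 m;  N = 27.2 rpm / 60 = 0.453333 rev/s
γ̇ = π D N / h = (π)(0.1408)(0.453333) / 0.00877 = 22.865 s⁻¹
ΔT = η·γ̇²·t_res / (ρ·cp) = 2894 · (22.865)² · 141.936 / (1130 · 1515) = 125.442 K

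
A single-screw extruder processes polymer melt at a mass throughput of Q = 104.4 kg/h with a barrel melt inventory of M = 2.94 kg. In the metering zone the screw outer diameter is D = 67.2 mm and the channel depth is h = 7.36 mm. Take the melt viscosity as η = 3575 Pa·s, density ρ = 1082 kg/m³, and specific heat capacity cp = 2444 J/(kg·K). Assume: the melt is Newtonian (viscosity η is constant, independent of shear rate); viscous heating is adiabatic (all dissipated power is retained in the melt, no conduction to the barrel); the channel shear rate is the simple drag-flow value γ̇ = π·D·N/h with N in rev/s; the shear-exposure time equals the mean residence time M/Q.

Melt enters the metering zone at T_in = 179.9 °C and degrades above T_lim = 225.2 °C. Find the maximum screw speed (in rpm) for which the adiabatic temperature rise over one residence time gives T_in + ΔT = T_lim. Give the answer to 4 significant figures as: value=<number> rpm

value=38.03 rpm

Q_s = Q / 3600 = 104.4 / 3600 = 0.029 kg/s
t_res = M / Q_s = 2.94 ÷ 0.029 = 101.379 s
Convert to metres: D = 0.0672 m, h = 0.00736 m
ΔT_a = T_lim − T_in = 225.2 °C − 179.9 °C = 45.3 K
Invert ΔT = ηγ̇²t_res/(ρcp) for γ̇: γ̇_max² = ΔT_a ρ cp / (η t_res) = 45.3·1082·2444 / (3575·101.379) = 330.523 s⁻²
γ̇_max = √330.523 = 18.1803 s⁻¹
N_max = γ̇_max·h / (π·D) = 18.1803 · 0.00736 / (π · 0.0672) = 0.63381 rev/s = 38.0286 rpm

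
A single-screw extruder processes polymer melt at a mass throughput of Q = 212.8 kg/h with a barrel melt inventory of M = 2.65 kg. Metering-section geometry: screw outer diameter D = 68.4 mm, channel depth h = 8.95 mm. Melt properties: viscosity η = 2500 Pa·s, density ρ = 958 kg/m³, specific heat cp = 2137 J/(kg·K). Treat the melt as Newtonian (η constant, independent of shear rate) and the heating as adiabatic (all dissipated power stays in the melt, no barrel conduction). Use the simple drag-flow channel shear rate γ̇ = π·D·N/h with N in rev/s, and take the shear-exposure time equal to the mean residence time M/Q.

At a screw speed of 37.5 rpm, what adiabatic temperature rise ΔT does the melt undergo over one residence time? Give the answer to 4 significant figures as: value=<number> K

Throughput in SI: Q_s = 212.8 kg/h ÷ 3600 s/h = 0.0591111 kg/s
t_res = M / Q_s = 2.65 ÷ 0.0591111 = 44.8308 s
Geometry in metres: D = 68.4 mm → 0.0684 m, h = 8.95 mm → 0.00895 m; screw speed N = 37.5 rpm = 0.625 rev/s
γ̇ = π D N / h = (π)(0.0684)(0.625) / 0.00895 = 15.0059 s⁻¹
ΔT = η·γ̇²·t_res / (ρ·cp) = 2500 · (15.0059)² · 44.8308 / (958 · 2137) = 12.3274 K

value=12.33 K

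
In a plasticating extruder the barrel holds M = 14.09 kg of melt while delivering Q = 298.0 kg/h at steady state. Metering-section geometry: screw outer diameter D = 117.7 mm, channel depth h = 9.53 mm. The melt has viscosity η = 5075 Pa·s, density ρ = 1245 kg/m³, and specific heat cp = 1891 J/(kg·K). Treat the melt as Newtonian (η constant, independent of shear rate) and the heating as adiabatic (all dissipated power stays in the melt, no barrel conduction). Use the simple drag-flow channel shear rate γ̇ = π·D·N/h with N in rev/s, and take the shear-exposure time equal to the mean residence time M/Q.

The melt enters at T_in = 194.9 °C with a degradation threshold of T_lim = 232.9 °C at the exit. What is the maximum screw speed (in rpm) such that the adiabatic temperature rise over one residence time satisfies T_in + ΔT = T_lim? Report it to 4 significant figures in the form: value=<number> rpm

Convert throughput: Q = 298.0 kg/h = 298.0/3600 = 0.0827778 kg/s
t_res = M / Q_s = 14.09 ÷ 0.0827778 = 170.215 s
Geometry in SI: D = 117.7 mm → 0.1177 m, h = 9.53 mm → 0.00953 m
ΔT_a = T_lim − T_in = 232.9 °C − 194.9 °C = 38 K
γ̇_max² = ΔT_a·ρ·cp/(η·t_res) = 38·1245·1891/(5075·170.215) = 103.565 s⁻²
Take the square root: γ̇_max = √(103.565) = 10.1767 s⁻¹
Solve γ̇ = πDN/h for N: N_max = γ̇_max·h/(π·D) = 10.1767 × 0.00953 / (π × 0.1177) = 0.262284 rev/s = 15.7371 rpm

value=15.74 rpm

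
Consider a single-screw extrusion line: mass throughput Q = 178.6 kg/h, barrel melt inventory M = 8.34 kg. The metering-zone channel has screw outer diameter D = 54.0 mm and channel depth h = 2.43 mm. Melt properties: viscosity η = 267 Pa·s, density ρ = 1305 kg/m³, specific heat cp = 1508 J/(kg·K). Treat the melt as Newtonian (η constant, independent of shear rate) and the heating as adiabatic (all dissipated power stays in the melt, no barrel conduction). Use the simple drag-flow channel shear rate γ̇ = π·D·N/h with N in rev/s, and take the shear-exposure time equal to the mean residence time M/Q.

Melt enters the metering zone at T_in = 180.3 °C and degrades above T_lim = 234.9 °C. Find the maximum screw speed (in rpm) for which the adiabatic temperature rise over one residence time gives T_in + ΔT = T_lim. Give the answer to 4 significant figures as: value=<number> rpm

value=42.05 rpm

Convert throughput: Q = 178.6 kg/h = 178.6/3600 = 0.0496111 kg/s
t_res = M / Q_s = 8.34 / 0.0496111 = 168.108 s
D = 54.0 mm = 0.054 m;  h = 2.43 mm = 0.00243 m
ΔT_a = T_lim − T_in = 234.9 °C − 180.3 °C = 54.6 K
γ̇_max² = ΔT_a·ρ·cp/(η·t_res) = 54.6·1305·1508/(267·168.108) = 2393.9 s⁻²
γ̇_max = √2393.9 = 48.9275 s⁻¹
Solve γ̇ = πDN/h for N: N_max = γ̇_max·h/(π·D) = 48.9275 × 0.00243 / (π × 0.054) = 0.700835 rev/s = 42.0501 rpm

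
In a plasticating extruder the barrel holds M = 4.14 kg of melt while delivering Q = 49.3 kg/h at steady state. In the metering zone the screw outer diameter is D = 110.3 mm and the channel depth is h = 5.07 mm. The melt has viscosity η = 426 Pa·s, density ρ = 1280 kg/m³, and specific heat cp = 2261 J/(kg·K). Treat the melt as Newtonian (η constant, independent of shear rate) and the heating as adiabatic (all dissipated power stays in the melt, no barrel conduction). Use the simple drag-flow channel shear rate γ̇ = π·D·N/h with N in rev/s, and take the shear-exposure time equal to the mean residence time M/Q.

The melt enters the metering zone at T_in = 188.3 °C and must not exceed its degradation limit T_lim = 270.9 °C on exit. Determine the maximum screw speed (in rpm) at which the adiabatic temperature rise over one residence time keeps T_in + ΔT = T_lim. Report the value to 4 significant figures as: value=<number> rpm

Throughput in SI: Q_s = 49.3 kg/h ÷ 3600 s/h = 0.0136944 kg/s
Mean residence time: t_res = M/Q_s = 4.14 kg / 0.0136944 kg/s = 302.312 s
D = 110.3 mm = 0.1103 m;  h = 5.07 mm = 0.00507 m
Allowable rise: ΔT_a = T_lim − T_in = 270.9 − 188.3 = 82.6 K
γ̇_max² = ΔT_a·ρ·cp/(η·t_res) = 82.6·1280·2261/(426·302.312) = 1856.2 s⁻²
γ̇_max = √1856.2 = 43.0837 s⁻¹
Solve γ̇ = πDN/h for N: N_max = γ̇_max·h/(π·D) = 43.0837 × 0.00507 / (π × 0.1103) = 0.630369 rev/s = 37.8222 rpm

value=37.82 rpm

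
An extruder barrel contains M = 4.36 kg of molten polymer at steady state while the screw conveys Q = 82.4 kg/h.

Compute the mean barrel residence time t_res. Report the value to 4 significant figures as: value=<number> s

value=190.5 s

Q_s = Q / 3600 = 82.4 / 3600 = 0.0228889 kg/s
t_res = M / Q_s = 4.36 ÷ 0.0228889 = 190.485 s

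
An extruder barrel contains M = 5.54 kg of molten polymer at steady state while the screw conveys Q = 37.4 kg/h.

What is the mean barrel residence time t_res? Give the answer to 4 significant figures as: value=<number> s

Throughput in SI: Q_s = 37.4 kg/h ÷ 3600 s/h = 0.0103889 kg/s
t_res = M / Q_s = 5.54 / 0.0103889 = 533.262 s

value=533.3 s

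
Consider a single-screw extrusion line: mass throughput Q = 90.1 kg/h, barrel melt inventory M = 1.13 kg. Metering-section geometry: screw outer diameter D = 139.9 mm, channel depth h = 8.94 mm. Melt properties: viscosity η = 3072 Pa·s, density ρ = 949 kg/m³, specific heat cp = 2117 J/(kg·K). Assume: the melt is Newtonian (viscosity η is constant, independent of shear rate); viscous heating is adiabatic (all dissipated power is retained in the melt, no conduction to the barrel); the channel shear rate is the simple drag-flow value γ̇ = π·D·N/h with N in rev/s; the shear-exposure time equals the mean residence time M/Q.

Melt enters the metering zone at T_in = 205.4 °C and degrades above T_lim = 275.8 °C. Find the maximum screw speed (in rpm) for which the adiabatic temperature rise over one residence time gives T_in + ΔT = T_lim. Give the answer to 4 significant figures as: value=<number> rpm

Convert throughput: Q = 90.1 kg/h = 90.1/3600 = 0.0250278 kg/s
t_res = M / Q_s = 1.13 / 0.0250278 = 45.1498 s
Convert to metres: D = 0.1399 m, h = 0.00894 m
ΔT_a = T_lim − T_in = 275.8 °C − 205.4 °C = 70.4 K
Invert ΔT = ηγ̇²t_res/(ρcp) for γ̇: γ̇_max² = ΔT_a ρ cp / (η t_res) = 70.4·949·2117 / (3072·45.1498) = 1019.72 s⁻²
γ̇_max = √1019.72 = 31.9331 s⁻¹
N_max = γ̇_max h / (πD) = 31.9331·0.00894/(π·0.1399) = 0.649548 rev/s → ×60 = 38.9729 rpm

value=38.97 rpm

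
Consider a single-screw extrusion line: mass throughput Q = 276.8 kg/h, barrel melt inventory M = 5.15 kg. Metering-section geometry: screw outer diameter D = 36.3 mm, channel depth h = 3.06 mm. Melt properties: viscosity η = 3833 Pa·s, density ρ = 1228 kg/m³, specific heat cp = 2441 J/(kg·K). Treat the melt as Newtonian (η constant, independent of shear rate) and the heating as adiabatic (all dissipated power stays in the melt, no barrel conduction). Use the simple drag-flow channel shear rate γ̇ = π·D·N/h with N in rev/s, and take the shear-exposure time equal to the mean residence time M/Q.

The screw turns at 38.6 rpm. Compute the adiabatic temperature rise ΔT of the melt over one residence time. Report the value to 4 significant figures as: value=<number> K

value=49.23 K

Q_s = Q / 3600 = 276.8 / 3600 = 0.0768889 kg/s
Mean residence time: t_res = M/Q_s = 5.15 kg / 0.0768889 kg/s = 66.9798 s
Convert to SI: D = 0.0363 m, h = 0.00306 m, N = 38.6/60 = 0.643333 rev/s
γ̇ = π·D·N / h = π · 0.0363 · 0.643333 / 0.00306 = 23.9757 s⁻¹
Adiabatic rise: ΔT = η γ̇² t_res / (ρ cp) = 3833·(23.9757)²·66.9798 / (1228·2441) = 49.2333 K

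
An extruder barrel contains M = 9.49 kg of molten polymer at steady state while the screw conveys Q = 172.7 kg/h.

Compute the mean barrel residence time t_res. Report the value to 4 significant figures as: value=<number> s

value=197.8 s

Convert throughput: Q = 172.7 kg/h = 172.7/3600 = 0.0479722 kg/s
Mean residence time: t_res = M/Q_s = 9.49 kg / 0.0479722 kg/s = 197.823 s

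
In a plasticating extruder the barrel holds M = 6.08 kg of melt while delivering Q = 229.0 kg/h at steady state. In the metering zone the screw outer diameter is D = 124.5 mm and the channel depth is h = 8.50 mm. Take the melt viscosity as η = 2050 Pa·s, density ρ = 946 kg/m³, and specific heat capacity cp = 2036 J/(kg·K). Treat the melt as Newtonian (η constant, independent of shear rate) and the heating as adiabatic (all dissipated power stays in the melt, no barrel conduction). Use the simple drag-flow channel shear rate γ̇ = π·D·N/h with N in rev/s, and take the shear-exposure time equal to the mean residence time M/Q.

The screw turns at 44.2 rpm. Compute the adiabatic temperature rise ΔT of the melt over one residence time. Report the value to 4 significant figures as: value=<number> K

Convert throughput: Q = 229.0 kg/h = 229.0/3600 = 0.0636111 kg/s
t_res = M / Q_s = 6.08 ÷ 0.0636111 = 95.5808 s
Convert to SI: D = 0.1245 m, h = 0.0085 m, N = 44.2/60 = 0.736667 rev/s
γ̇ = π·D·N / h = π · 0.1245 · 0.736667 / 0.0085 = 33.8978 s⁻¹
ΔT = η·γ̇²·t_res / (ρ·cp) = 2050 · (33.8978)² · 95.5808 / (946 · 2036) = 116.896 K

value=116.9 K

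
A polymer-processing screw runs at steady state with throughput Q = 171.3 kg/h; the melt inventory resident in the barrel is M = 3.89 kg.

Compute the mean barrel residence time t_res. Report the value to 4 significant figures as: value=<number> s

Q_s = Q / 3600 = 171.3 / 3600 = 0.0475833 kg/s
Mean residence time: t_res = M/Q_s = 3.89 kg / 0.0475833 kg/s = 81.7513 s

value=81.75 s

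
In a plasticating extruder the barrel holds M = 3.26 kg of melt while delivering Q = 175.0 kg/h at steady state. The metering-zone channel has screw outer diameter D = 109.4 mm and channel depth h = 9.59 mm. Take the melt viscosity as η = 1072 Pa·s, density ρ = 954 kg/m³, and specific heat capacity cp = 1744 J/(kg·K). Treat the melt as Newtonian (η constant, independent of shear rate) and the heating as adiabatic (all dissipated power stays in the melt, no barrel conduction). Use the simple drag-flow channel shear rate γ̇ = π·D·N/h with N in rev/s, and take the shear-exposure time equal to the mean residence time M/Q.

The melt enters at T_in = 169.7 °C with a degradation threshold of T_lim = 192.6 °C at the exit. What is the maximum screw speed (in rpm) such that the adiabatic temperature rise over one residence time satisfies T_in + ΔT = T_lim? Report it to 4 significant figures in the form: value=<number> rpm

Throughput in SI: Q_s = 175.0 kg/h ÷ 3600 s/h = 0.0486111 kg/s
t_res = M / Q_s = 3.26 / 0.0486111 = 67.0629 s
D = 109.4 mm = 0.1094 m;  h = 9.59 mm = 0.00959 m
Allowable rise: ΔT_a = T_lim − T_in = 192.6 − 169.7 = 22.9 K
Invert ΔT = ηγ̇²t_res/(ρcp) for γ̇: γ̇_max² = ΔT_a ρ cp / (η t_res) = 22.9·954·1744 / (1072·67.0629) = 529.973 s⁻²
γ̇_max = √529.973 = 23.0211 s⁻¹
N_max = γ̇_max·h / (π·D) = 23.0211 · 0.00959 / (π · 0.1094) = 0.64236 rev/s = 38.5416 rpm

value=38.54 rpm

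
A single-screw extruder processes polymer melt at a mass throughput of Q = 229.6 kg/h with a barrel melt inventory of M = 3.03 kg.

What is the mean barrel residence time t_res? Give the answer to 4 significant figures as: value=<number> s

Q_s = Q / 3600 = 229.6 / 3600 = 0.0637778 kg/s
t_res = M / Q_s = 3.03 / 0.0637778 = 47.5087 s

value=47.51 s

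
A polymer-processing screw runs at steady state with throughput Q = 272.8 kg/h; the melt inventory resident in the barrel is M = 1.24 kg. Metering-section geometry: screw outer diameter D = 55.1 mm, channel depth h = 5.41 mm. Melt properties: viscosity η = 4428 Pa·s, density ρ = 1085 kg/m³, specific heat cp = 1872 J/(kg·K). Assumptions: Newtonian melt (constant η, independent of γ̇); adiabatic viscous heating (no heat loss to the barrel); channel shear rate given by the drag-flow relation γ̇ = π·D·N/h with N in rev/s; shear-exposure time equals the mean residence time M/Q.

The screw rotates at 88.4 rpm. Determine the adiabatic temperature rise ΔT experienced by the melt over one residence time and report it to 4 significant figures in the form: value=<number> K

value=79.28 K

Q_s = Q / 3600 = 272.8 / 3600 = 0.0757778 kg/s
t_res = M / Q_s = 1.24 ÷ 0.0757778 = 16.3636 s
Geometry in metres: D = 55.1 mm → 0.0551 m, h = 5.41 mm → 0.00541 m; screw speed N = 88.4 rpm = 1.47333 rev/s
Shear rate: γ̇ = πDN/h = π·0.0551·1.47333/0.00541 = 47.1417 s⁻¹
Adiabatic rise: ΔT = η γ̇² t_res / (ρ cp) = 4428·(47.1417)²·16.3636 / (1085·1872) = 79.2798 K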